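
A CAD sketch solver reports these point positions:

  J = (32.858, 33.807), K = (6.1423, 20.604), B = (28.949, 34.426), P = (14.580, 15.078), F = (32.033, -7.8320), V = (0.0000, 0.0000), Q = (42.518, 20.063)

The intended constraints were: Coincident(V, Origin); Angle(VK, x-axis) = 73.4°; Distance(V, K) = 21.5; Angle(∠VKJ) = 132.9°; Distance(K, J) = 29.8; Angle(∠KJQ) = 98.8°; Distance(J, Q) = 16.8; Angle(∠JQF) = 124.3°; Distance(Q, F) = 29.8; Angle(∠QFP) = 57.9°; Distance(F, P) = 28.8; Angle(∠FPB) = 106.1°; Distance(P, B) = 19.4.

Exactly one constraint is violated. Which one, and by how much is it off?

Distance(P, B) = 19.4 — off by 4.70.

V = (0.00, 0.00) ✓; VK at 73.40° ✓; |VK| = 21.50 ✓; ∠VKJ = 132.9° ✓; |KJ| = 29.80 ✓; ∠KJQ = 98.80° ✓; |JQ| = 16.80 ✓; ∠JQF = 124.3° ✓; |QF| = 29.80 ✓; ∠QFP = 57.90° ✓; |FP| = 28.80 ✓; ∠FPB = 106.1° ✓; |PB| = 24.10 ✗.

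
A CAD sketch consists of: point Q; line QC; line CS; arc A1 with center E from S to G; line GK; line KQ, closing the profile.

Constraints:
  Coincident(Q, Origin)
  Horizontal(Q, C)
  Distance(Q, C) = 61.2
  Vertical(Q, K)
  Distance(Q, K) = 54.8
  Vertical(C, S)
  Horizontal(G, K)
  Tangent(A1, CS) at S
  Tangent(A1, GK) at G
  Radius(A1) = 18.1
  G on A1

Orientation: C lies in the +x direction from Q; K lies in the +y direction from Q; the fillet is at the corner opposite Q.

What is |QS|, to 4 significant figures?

71.36

The virtual corner opposite Q is at (61.20, 54.80). The tangent condition forces ES to be normal to CS and the tangent condition forces EG to be normal to GK, with radius 18.1, so the center E sits 18.1 in from both sides at E = (43.10, 36.70). That places the tangent points at S = (61.20, 36.70) on CS and G = (43.10, 54.80) on GK. Then |QS| = |S − Q| = 71.36.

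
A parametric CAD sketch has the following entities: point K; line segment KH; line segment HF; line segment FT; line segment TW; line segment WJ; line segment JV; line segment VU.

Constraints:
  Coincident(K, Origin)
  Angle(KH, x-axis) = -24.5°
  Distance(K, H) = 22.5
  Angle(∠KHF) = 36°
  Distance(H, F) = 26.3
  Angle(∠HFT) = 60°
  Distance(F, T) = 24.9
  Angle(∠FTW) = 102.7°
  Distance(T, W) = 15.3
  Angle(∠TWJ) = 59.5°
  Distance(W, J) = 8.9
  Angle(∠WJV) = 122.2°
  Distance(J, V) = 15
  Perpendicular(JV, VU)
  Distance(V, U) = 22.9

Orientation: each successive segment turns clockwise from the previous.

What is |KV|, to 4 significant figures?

2.780

K is at the origin; KH runs at -24.5° with length 22.5, so H = (20.47, -9.331). ∠KHF = 36.0° gives HF at -168.5° from the x-axis; with |HF| = 26.3, F = (-5.298, -14.57). ∠HFT = 60.0° gives FT at 71.50° from the x-axis; with |FT| = 24.9, T = (2.603, 9.039). ∠FTW = 102.7° gives TW at -5.800° from the x-axis; with |TW| = 15.3, W = (17.82, 7.493). ∠TWJ = 59.5° gives WJ at -126.3° from the x-axis; with |WJ| = 8.9, J = (12.56, 0.3204). ∠WJV = 122.2° gives JV at 175.9° from the x-axis; with |JV| = 15.0, V = (-2.406, 1.393). Then |KV| = |V − K| = 2.780.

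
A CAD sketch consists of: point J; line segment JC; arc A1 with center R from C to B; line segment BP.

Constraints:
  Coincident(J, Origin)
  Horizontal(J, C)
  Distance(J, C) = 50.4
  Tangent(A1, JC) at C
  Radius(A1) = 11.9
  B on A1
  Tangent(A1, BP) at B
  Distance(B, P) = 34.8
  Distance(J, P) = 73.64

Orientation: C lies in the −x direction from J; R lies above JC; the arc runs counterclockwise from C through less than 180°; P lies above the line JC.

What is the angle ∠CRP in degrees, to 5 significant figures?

171.91°

Checks: |RB| = 11.90 ✓; ∠(RB, BP) = 90.00° ✓; |BP| = 34.80 ✓; |JP| = 73.64 ✓.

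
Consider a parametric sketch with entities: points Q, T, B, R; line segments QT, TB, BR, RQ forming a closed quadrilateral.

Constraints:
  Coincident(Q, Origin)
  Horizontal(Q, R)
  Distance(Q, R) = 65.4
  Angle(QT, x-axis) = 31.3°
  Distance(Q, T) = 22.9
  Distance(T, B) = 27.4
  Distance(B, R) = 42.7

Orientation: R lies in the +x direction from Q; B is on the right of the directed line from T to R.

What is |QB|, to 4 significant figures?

29.42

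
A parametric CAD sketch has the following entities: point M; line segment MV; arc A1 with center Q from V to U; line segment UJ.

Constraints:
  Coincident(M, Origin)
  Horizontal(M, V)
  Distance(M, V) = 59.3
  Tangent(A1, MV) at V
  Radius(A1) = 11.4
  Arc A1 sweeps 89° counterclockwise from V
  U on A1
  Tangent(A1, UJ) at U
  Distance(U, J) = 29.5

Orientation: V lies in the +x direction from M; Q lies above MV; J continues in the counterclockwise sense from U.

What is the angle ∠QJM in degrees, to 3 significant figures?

38.1°

M is at the origin; M and V share the same y with |MV| = 59.3 and V on the +x side, so V = (59.3, 0.00). Since A1 is tangent to MV there, QV ⟂ MV, so Q = V + (0, 11.4) = (59.3, 11.4). On A1, V sits at bearing -90° from Q; an 89° counterclockwise sweep puts U at bearing -1°, so U = Q + 11.4·(cos -1°, sin -1°) = (70.7, 11.2). A1 meets UJ tangentially, so QU is at right angles to UJ, so UJ runs along (−sin -1°, cos -1°); with |UJ| = 29.5, J = (71.2, 40.7). Then cos ∠QJM = JQ·JM / (|JQ||JM|), giving 38.1°.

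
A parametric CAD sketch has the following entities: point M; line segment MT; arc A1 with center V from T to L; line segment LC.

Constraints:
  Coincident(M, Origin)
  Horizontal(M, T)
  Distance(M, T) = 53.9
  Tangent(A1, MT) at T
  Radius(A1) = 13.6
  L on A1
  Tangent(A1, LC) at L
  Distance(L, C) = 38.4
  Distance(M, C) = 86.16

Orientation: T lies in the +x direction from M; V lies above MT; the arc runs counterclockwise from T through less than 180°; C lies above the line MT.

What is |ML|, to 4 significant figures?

68.73

M is at the origin; M and T share the same y with |MT| = 53.9 and T on the +x side, so T = (53.90, 0.000). The tangent condition forces VT to be normal to MT, so V = T + (0, 13.6) = (53.90, 13.60). Since VL ⟂ LC (tangency), |VC| = √(13.6² + 38.4²) = 40.74 regardless of where L sits on A1. So C lies on both circle(M, 86.16) and circle(V, 40.74); the above-MT intersection is C = (69.18, 51.36). L is the foot of the tangent from C: L = (67.49, 13.00).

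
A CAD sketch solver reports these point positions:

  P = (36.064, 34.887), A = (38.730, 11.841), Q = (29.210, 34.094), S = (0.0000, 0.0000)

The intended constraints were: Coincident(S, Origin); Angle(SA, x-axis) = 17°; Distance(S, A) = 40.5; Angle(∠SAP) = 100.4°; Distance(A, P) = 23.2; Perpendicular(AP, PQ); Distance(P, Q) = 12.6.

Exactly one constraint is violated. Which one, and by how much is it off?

Distance(P, Q) = 12.6 — off by 5.70.

S = (0.00, 0.00) ✓; SA at 17.00° ✓; |SA| = 40.50 ✓; ∠SAP = 100.4° ✓; |AP| = 23.20 ✓; ∠(AP, PQ) = 90.00° ✓; |PQ| = 6.900 ✗.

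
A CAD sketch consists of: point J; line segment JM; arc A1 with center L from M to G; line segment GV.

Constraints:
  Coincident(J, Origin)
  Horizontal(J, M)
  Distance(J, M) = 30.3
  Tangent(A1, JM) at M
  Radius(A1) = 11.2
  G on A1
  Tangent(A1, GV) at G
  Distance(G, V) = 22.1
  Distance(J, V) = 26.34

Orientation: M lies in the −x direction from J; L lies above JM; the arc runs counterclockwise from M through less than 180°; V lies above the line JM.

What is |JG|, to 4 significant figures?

21.37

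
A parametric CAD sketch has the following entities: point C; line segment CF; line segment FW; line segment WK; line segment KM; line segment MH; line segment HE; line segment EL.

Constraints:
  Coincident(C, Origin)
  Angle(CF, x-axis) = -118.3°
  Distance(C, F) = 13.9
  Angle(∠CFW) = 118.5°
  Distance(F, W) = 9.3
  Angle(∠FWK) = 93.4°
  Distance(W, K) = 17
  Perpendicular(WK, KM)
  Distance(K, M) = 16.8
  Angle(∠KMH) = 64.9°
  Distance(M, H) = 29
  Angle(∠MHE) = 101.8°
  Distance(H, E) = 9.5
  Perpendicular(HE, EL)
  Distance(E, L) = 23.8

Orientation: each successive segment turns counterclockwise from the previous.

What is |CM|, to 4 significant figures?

5.753

C is at the origin; CF runs at -118.3° with length 13.9, so F = (-6.590, -12.24). ∠CFW = 118.5° gives FW at -56.80° from the x-axis; with |FW| = 9.3, W = (-1.497, -20.02). ∠FWK = 93.4° gives WK at 29.80° from the x-axis; with |WK| = 17.0, K = (13.25, -11.57). The perpendicularity gives KM at right angles to WK, so KM runs at 119.8°; with |KM| = 16.8, M = (4.905, 3.006). Then |CM| = |M − C| = 5.753.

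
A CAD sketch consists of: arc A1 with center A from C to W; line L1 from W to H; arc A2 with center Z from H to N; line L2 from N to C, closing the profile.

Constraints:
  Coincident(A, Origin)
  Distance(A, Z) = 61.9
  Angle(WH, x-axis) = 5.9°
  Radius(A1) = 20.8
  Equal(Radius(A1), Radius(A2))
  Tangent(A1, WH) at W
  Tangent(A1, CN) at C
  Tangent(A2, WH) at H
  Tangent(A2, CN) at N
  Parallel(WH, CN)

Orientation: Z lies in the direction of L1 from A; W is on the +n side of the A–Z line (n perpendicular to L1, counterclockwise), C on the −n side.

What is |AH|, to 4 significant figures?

65.30

The slot axis is L1's direction at 5.9°, so u = (cos 5.9°, sin 5.9°) = (0.9947, 0.1028) and n = (−sin 5.9°, cos 5.9°) = (-0.1028, 0.9947). A is at the origin and Z lies 61.9 along u from A, so Z = 61.9·u = (61.57, 6.363). Tangency of A1 to both parallel lines with radius 20.8 puts W and C at A ± 20.8·n: W = (-2.138, 20.69), C = (2.138, -20.69). Equal radii place H and N the same way about Z: H = Z + 20.8·n = (59.43, 27.05), N = Z − 20.8·n = (63.71, -14.33). Then |AH| = |H − A| = 65.30.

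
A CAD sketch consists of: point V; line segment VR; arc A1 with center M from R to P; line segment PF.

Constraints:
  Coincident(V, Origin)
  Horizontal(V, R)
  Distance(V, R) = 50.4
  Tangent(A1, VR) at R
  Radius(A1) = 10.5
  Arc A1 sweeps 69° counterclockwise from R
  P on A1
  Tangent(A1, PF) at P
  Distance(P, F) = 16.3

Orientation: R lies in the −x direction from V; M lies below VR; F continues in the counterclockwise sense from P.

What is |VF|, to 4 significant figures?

69.60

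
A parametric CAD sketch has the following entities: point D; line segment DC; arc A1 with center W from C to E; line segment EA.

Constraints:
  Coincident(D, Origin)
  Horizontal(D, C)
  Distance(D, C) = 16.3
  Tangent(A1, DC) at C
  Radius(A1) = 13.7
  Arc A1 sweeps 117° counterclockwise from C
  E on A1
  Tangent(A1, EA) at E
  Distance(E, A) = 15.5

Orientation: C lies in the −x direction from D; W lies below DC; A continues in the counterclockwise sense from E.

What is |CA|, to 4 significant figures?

34.12

D is at the origin; DC is horizontal with |DC| = 16.3 and C on the −x side, so C = (-16.30, 0.000). Since A1 is tangent to DC there, WC ⟂ DC, so W = C + (0, -13.7) = (-16.30, -13.70). On A1, C sits at bearing 90° from W; a 117° counterclockwise sweep puts E at bearing 207°, so E = W + 13.7·(cos 207°, sin 207°) = (-28.51, -19.92). Since A1 is tangent to EA there, WE ⟂ EA, so EA runs along (−sin 207°, cos 207°); with |EA| = 15.5, A = (-21.47, -33.73). Then |CA| = |A − C| = 34.12.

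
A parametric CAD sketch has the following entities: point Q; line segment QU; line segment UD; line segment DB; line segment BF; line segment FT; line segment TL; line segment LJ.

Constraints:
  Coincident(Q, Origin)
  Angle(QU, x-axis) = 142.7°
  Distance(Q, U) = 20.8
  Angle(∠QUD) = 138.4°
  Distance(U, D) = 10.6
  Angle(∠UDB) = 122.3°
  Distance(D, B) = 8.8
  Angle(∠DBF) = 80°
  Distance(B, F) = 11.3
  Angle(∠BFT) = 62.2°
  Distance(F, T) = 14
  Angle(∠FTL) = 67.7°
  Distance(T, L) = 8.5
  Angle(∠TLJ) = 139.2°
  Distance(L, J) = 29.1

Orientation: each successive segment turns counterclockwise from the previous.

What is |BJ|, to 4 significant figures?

23.23

Q is at the origin; QU runs at 142.7° with length 20.8, so U = (-16.55, 12.60). ∠QUD = 138.4° gives UD at -175.7° from the x-axis; with |UD| = 10.6, D = (-27.12, 11.81). ∠UDB = 122.3° gives DB at -118.0° from the x-axis; with |DB| = 8.8, B = (-31.25, 4.040). ∠DBF = 80.0° gives BF at -18.00° from the x-axis; with |BF| = 11.3, F = (-20.50, 0.5480). ∠BFT = 62.2° gives FT at 99.80° from the x-axis; with |FT| = 14.0, T = (-22.88, 14.34). ∠FTL = 67.7° gives TL at -147.9° from the x-axis; with |TL| = 8.5, L = (-30.08, 9.827). ∠TLJ = 139.2° gives LJ at -107.1° from the x-axis; with |LJ| = 29.1, J = (-38.64, -17.99). Then |BJ| = |J − B| = 23.23.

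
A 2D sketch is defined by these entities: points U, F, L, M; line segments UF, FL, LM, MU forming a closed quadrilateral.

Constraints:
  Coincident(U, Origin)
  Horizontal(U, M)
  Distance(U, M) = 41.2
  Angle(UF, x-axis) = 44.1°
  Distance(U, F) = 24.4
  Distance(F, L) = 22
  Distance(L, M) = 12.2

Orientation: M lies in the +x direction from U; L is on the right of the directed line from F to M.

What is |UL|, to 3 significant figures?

29.2

Checks: |FL| = 22.00 ✓; |LM| = 12.20 ✓.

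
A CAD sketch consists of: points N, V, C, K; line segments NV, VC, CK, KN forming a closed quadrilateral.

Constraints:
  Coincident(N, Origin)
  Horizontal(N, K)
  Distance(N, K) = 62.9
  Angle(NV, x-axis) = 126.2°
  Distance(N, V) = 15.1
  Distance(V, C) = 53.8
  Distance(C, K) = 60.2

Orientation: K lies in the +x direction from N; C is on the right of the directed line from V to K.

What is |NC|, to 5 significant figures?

39.024

Checks: N = (0.00, 0.00) ✓; |VC| = 53.80 ✓; |CK| = 60.20 ✓.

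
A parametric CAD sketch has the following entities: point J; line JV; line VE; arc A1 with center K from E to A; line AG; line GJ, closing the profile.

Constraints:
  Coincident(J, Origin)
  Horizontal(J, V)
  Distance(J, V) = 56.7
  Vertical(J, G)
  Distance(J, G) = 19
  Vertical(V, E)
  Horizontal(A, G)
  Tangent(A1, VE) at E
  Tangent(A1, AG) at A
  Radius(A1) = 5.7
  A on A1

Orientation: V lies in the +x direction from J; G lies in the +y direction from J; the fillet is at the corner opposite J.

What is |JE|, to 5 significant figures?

58.239

J is at the origin; JV is horizontal with |JV| = 56.7 and V on the +x side, so V = (56.700, 0.0000). J and G share the same x with |JG| = 19.0 and G on the +y side, so G = (0.0000, 19.000). The virtual corner opposite J is at (56.700, 19.000). A1 meets VE tangentially, so KE is at right angles to VE and tangency of A1 to AG means the radius KA is perpendicular to AG, with radius 5.7, so the center K sits 5.7 in from both sides at K = (51.000, 13.300). That places the tangent points at E = (56.700, 13.300) on VE and A = (51.000, 19.000) on AG. Then |JE| = |E − J| = 58.239.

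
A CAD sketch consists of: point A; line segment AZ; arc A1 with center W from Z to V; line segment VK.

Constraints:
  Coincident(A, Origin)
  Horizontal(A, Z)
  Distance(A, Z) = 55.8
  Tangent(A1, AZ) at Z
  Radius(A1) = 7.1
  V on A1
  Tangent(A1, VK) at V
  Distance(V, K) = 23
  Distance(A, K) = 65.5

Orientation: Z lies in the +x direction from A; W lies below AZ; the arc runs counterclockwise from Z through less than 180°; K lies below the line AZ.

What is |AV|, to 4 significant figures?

50.15

A is at the origin; AZ is horizontal with |AZ| = 55.8 and Z on the +x side, so Z = (55.80, 0.000). Tangency of A1 to AZ means the radius WZ is perpendicular to AZ, so W = Z + (0, -7.1) = (55.80, -7.100). Since WV ⟂ VK (tangency), |WK| = √(7.1² + 23.0²) = 24.07 regardless of where V sits on A1. So K lies on both circle(A, 65.5) and circle(W, 24.07); the below-AZ intersection is K = (57.65, -31.10). V is the foot of the tangent from K: V = (49.20, -9.708).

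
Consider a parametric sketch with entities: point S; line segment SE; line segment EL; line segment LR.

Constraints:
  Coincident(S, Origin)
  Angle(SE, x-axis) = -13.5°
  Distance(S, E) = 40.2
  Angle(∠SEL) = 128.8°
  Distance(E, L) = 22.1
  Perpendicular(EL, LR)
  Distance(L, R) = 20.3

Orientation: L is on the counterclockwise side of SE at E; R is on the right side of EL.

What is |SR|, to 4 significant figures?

70.01

S is at the origin; SE runs at -13.5° with length 40.2, so E = 40.2·(cos -13.5°, sin -13.5°) = (39.09, -9.385). ∠SEL = 128.8°, so EL runs at -13.5° + (180° − 128.8°) = 37.70° from the x-axis; with |EL| = 22.1, L = E + 22.1·(cos 37.70°, sin 37.70°) = (56.58, 4.130). EL ⟂ LR; with |LR| = 20.3 on the right of EL, R = L + 20.3·(0.6115, -0.7912) = (68.99, -11.93). Then |SR| = |R − S| = 70.01.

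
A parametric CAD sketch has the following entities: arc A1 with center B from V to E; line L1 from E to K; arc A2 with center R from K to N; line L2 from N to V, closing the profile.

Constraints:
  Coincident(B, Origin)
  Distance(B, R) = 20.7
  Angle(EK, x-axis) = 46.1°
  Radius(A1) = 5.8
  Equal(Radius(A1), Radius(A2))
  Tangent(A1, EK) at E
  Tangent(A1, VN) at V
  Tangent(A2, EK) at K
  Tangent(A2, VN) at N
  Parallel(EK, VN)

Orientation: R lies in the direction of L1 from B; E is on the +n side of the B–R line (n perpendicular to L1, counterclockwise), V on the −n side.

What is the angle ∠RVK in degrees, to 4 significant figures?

13.61°

Tangency of A1 to both parallel lines with radius 5.8 puts E and V at B ± 5.8·n: E = (-4.179, 4.022), V = (4.179, -4.022). Equal radii place K and N the same way about R: K = R + 5.8·n = (10.17, 18.94), N = R − 5.8·n = (18.53, 10.89). Then cos ∠RVK = VR·VK / (|VR||VK|), giving 13.61°.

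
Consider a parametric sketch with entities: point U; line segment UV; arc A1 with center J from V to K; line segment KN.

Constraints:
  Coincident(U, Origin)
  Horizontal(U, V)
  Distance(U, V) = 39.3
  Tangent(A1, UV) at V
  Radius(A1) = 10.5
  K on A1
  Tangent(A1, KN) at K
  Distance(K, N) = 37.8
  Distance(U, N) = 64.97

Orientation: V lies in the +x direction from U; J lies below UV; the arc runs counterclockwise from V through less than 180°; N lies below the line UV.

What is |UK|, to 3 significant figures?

32.5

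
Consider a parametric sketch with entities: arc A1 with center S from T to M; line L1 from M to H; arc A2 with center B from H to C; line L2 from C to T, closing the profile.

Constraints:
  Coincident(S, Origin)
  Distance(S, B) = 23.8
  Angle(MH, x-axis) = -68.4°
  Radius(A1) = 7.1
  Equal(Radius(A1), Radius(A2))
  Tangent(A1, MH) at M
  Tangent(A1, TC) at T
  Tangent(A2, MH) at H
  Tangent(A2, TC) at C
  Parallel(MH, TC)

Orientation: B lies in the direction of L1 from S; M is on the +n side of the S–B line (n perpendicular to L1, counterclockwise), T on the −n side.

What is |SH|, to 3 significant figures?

24.8

The slot axis is L1's direction at -68.4°, so u = (cos -68.4°, sin -68.4°) = (0.368, -0.930) and n = (−sin -68.4°, cos -68.4°) = (0.930, 0.368). S is at the origin and B lies 23.8 along u from S, so B = 23.8·u = (8.76, -22.1). Tangency of A1 to both parallel lines with radius 7.1 puts M and T at S ± 7.1·n: M = (6.60, 2.61), T = (-6.60, -2.61). Equal radii place H and C the same way about B: H = B + 7.1·n = (15.4, -19.5), C = B − 7.1·n = (2.16, -24.7). Then |SH| = |H − S| = 24.8.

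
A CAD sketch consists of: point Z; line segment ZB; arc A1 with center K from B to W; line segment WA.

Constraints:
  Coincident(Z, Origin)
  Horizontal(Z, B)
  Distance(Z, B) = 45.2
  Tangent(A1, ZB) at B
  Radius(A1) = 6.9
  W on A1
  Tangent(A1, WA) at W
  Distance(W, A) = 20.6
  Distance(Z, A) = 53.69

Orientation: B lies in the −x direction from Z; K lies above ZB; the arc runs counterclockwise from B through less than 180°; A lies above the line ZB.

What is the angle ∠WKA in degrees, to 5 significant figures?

71.482°

Checks: ∠(KB, BZ) = 90.00° ✓; |KB| = 6.900 ✓; |KW| = 6.900 ✓; ∠(KW, WA) = 90.00° ✓; |WA| = 20.60 ✓; |ZA| = 53.69 ✓.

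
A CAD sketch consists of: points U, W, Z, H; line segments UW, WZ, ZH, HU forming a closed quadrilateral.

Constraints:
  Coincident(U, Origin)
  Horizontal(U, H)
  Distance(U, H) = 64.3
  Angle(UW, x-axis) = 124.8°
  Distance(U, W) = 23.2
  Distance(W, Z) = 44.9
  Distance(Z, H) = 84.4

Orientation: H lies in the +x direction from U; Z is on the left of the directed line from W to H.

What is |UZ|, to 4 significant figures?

60.28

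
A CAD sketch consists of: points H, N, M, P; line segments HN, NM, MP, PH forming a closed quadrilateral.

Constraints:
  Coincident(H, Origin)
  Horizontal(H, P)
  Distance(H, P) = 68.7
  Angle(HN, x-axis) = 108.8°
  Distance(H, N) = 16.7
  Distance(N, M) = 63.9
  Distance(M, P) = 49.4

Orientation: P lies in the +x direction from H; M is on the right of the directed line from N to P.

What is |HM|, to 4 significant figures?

48.40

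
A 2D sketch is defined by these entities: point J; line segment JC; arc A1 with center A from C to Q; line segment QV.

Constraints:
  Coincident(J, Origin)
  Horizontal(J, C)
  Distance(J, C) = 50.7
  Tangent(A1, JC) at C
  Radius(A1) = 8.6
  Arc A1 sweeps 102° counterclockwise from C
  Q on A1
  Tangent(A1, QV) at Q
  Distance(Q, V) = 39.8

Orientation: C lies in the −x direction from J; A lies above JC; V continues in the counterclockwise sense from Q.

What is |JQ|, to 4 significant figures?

43.55

J is at the origin; J and C share the same y with |JC| = 50.7 and C on the −x side, so C = (-50.70, 0.000). Tangency of A1 to JC means the radius AC is perpendicular to JC, so A = C + (0, 8.6) = (-50.70, 8.600). On A1, C sits at bearing -90° from A; a 102° counterclockwise sweep puts Q at bearing 12°, so Q = A + 8.6·(cos 12°, sin 12°) = (-42.29, 10.39). Then |JQ| = |Q − J| = 43.55.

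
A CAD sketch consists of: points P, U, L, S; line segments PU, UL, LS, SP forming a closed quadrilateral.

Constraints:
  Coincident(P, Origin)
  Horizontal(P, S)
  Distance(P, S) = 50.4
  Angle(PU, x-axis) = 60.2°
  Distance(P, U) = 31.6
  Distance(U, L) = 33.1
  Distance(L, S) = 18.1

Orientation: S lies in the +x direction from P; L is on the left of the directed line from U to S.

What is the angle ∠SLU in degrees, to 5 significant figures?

116.39°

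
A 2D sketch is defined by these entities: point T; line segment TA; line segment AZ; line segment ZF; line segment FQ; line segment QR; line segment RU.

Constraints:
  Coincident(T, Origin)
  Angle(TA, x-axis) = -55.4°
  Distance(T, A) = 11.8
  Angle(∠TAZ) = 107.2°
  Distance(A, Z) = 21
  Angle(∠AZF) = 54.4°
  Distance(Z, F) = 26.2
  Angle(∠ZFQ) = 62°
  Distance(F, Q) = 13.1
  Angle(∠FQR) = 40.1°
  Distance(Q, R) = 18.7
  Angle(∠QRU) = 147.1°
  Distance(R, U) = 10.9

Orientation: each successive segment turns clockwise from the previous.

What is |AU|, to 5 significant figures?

34.861

T is at the origin; TA runs at -55.4° with length 11.8, so A = (6.7006, -9.7130). ∠TAZ = 107.2° gives AZ at -128.20° from the x-axis; with |AZ| = 21.0, Z = (-6.2860, -26.216). ∠AZF = 54.4° gives ZF at 106.20° from the x-axis; with |ZF| = 26.2, F = (-13.596, -1.0563). ∠ZFQ = 62.0° gives FQ at -11.800° from the x-axis; with |FQ| = 13.1, Q = (-0.77242, -3.7352). ∠FQR = 40.1° gives QR at -151.70° from the x-axis; with |QR| = 18.7, R = (-17.237, -12.601). ∠QRU = 147.1° gives RU at 175.40° from the x-axis; with |RU| = 10.9, U = (-28.102, -11.726). Then |AU| = |U − A| = 34.861.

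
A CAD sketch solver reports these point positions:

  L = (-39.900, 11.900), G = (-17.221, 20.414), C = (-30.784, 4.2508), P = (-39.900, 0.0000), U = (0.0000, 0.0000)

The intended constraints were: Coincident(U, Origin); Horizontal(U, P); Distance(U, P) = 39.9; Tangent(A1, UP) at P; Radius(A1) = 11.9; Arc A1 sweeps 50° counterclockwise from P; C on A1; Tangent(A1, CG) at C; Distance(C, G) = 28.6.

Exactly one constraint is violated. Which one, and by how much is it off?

Distance(C, G) = 28.6 — off by 7.50.

U = (0.00, 0.00) ✓; U.y = 0.00, P.y = 0.00 ✓; |UP| = 39.90 ✓; ∠(LP, PU) = 90.00° ✓; |LP| = 11.90 ✓; bearing(L→C) − bearing(L→P) = 50.00° ✓; |LC| = 11.90 ✓; ∠(LC, CG) = 90.00° ✓; |CG| = 21.10 ✗.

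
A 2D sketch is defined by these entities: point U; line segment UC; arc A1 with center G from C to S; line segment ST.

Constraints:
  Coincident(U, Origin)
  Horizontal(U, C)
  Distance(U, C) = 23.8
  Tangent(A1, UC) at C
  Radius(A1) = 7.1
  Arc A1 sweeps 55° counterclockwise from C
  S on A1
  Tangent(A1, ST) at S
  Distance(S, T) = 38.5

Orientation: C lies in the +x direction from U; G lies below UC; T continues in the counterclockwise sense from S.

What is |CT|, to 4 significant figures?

44.42

On A1, C sits at bearing 90° from G; a 55° counterclockwise sweep puts S at bearing 145°, so S = G + 7.1·(cos 145°, sin 145°) = (17.98, -3.028). The tangent condition forces GS to be normal to ST, so ST runs along (−sin 145°, cos 145°); with |ST| = 38.5, T = (-4.099, -34.56). Then |CT| = |T − C| = 44.42.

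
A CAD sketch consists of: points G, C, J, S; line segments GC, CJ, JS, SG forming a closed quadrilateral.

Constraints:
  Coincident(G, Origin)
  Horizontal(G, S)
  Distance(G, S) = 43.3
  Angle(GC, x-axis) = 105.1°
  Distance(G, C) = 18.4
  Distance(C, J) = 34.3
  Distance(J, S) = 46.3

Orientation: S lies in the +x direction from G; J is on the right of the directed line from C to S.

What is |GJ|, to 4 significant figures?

16.21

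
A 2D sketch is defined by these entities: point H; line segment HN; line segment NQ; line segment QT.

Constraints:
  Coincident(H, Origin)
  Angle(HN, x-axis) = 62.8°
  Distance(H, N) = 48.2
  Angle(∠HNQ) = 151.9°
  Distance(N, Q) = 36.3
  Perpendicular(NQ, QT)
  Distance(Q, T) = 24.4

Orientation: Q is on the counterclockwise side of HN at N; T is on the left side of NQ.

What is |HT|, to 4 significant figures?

78.84

H is at the origin; HN runs at 62.8° with length 48.2, so N = 48.2·(cos 62.8°, sin 62.8°) = (22.03, 42.87). ∠HNQ = 151.9°, so NQ runs at 62.8° + (180° − 151.9°) = 90.90° from the x-axis; with |NQ| = 36.3, Q = N + 36.3·(cos 90.90°, sin 90.90°) = (21.46, 79.17). NQ ⟂ QT; with |QT| = 24.4 on the left of NQ, T = Q + 24.4·(-0.9999, -0.01571) = (-2.935, 78.78). Then |HT| = |T − H| = 78.84.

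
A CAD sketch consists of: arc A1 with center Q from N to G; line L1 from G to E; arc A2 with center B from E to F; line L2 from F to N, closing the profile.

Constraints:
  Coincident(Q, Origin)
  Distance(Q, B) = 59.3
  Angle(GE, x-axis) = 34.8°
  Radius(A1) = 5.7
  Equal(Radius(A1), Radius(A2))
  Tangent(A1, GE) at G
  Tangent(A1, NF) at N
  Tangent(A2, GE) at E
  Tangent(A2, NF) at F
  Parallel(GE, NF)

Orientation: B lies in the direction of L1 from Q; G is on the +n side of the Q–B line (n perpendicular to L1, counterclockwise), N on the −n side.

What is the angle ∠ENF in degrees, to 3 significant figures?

10.9°

The slot axis is L1's direction at 34.8°, so u = (cos 34.8°, sin 34.8°) = (0.821, 0.571) and n = (−sin 34.8°, cos 34.8°) = (-0.571, 0.821). Q is at the origin and B lies 59.3 along u from Q, so B = 59.3·u = (48.7, 33.8). Tangency of A1 to both parallel lines with radius 5.7 puts G and N at Q ± 5.7·n: G = (-3.25, 4.68), N = (3.25, -4.68). Equal radii place E and F the same way about B: E = B + 5.7·n = (45.4, 38.5), F = B − 5.7·n = (51.9, 29.2). Then cos ∠ENF = NE·NF / (|NE||NF|), giving 10.9°.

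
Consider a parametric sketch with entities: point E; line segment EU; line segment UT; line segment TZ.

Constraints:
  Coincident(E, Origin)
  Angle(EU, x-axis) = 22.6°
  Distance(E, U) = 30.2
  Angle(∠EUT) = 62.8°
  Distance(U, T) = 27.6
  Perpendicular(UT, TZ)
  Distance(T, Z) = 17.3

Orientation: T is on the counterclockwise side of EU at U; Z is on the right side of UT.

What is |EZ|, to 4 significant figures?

46.27

E is at the origin; EU runs at 22.6° with length 30.2, so U = 30.2·(cos 22.6°, sin 22.6°) = (27.88, 11.61). ∠EUT = 62.8°, so UT runs at 22.6° + (180° − 62.8°) = 139.8° from the x-axis; with |UT| = 27.6, T = U + 27.6·(cos 139.8°, sin 139.8°) = (6.800, 29.42). The perpendicularity gives TZ at right angles to UT; with |TZ| = 17.3 on the right of UT, Z = T + 17.3·(0.6455, 0.7638) = (17.97, 42.63). Then |EZ| = |Z − E| = 46.27.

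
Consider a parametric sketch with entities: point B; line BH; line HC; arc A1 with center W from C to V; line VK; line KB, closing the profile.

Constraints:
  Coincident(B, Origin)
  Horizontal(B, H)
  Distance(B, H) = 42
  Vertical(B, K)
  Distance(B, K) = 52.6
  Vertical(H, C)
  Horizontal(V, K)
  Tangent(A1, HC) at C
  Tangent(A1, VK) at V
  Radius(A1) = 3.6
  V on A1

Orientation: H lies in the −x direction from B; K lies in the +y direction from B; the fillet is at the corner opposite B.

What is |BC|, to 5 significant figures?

64.537

B is at the origin; B and H share the same y with |BH| = 42.0 and H on the −x side, so H = (-42.000, 0.0000). B and K share the same x with |BK| = 52.6 and K on the +y side, so K = (0.0000, 52.600). The virtual corner opposite B is at (-42.000, 52.600). Tangency of A1 to HC means the radius WC is perpendicular to HC and since A1 is tangent to VK there, WV ⟂ VK, with radius 3.6, so the center W sits 3.6 in from both sides at W = (-38.400, 49.000). That places the tangent points at C = (-42.000, 49.000) on HC and V = (-38.400, 52.600) on VK. Then |BC| = |C − B| = 64.537.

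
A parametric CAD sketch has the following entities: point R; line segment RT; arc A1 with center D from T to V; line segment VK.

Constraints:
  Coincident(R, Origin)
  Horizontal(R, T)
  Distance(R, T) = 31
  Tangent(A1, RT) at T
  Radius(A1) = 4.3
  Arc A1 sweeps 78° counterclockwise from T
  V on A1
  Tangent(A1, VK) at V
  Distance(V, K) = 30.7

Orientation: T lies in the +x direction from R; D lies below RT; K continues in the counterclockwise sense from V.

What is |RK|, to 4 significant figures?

39.17

R is at the origin; R and T share the same y with |RT| = 31.0 and T on the +x side, so T = (31.00, 0.000). A1 meets RT tangentially, so DT is at right angles to RT, so D = T + (0, -4.3) = (31.00, -4.300). On A1, T sits at bearing 90° from D; a 78° counterclockwise sweep puts V at bearing 168°, so V = D + 4.3·(cos 168°, sin 168°) = (26.79, -3.406). The tangent condition forces DV to be normal to VK, so VK runs along (−sin 168°, cos 168°); with |VK| = 30.7, K = (20.41, -33.44). Then |RK| = |K − R| = 39.17.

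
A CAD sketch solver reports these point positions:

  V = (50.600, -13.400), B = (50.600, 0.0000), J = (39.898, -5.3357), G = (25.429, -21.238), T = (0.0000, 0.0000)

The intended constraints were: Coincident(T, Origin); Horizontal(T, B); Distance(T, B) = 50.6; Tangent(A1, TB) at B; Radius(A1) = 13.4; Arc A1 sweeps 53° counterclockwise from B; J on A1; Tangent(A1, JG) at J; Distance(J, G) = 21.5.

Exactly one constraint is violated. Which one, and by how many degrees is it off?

Tangent(A1, JG) at J — off by 5.30°.

T = (0.00, 0.00) ✓; T.y = 0.00, B.y = 0.00 ✓; |TB| = 50.60 ✓; ∠(VB, BT) = 90.00° ✓; |VB| = 13.40 ✓; bearing(V→J) − bearing(V→B) = 53.00° ✓; |VJ| = 13.40 ✓; ∠(VJ, JG) = 95.30° ✗; |JG| = 21.50 ✓.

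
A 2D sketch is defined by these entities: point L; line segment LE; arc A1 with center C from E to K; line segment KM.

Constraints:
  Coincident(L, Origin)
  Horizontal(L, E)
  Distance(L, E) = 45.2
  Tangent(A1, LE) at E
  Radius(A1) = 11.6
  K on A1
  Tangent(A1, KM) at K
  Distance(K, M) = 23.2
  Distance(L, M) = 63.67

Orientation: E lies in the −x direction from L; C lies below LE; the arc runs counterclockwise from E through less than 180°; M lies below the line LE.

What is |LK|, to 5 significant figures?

58.250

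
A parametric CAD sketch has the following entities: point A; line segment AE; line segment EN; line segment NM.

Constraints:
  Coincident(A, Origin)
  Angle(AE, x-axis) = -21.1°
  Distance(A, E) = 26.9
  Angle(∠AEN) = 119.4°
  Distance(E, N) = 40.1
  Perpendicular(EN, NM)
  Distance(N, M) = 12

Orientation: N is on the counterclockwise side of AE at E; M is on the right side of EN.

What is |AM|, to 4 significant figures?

64.01

A is at the origin; AE runs at -21.1° with length 26.9, so E = 26.9·(cos -21.1°, sin -21.1°) = (25.10, -9.684). ∠AEN = 119.4°, so EN runs at -21.1° + (180° − 119.4°) = 39.50° from the x-axis; with |EN| = 40.1, N = E + 40.1·(cos 39.50°, sin 39.50°) = (56.04, 15.82). The perpendicularity gives NM at right angles to EN; with |NM| = 12.0 on the right of EN, M = N + 12.0·(0.6361, -0.7716) = (63.67, 6.563). Then |AM| = |M − A| = 64.01.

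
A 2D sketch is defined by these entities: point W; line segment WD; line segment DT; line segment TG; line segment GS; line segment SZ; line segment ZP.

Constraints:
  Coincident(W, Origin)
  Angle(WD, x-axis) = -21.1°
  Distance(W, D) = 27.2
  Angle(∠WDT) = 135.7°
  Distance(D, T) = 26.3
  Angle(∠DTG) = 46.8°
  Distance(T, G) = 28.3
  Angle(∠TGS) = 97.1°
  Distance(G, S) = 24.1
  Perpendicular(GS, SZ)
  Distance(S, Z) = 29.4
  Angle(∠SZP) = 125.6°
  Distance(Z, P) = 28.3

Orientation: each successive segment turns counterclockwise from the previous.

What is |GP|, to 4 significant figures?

45.89

W is at the origin; WD runs at -21.1° with length 27.2, so D = (25.38, -9.792). ∠WDT = 135.7° gives DT at 23.20° from the x-axis; with |DT| = 26.3, T = (49.55, 0.5688). ∠DTG = 46.8° gives TG at 156.4° from the x-axis; with |TG| = 28.3, G = (23.62, 11.90). ∠TGS = 97.1° gives GS at -120.7° from the x-axis; with |GS| = 24.1, S = (11.31, -8.824). GS is perpendicular to SZ, so SZ runs at -30.70°; with |SZ| = 29.4, Z = (36.59, -23.83). ∠SZP = 125.6° gives ZP at 23.70° from the x-axis; with |ZP| = 28.3, P = (62.51, -12.46). Then |GP| = |P − G| = 45.89.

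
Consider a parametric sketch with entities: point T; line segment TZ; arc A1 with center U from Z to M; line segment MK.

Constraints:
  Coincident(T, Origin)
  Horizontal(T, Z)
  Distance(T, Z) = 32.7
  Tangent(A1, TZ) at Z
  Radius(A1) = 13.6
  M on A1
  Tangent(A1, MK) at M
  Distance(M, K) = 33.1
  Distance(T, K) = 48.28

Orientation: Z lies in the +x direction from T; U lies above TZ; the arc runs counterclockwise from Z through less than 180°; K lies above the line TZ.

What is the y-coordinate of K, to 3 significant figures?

45.4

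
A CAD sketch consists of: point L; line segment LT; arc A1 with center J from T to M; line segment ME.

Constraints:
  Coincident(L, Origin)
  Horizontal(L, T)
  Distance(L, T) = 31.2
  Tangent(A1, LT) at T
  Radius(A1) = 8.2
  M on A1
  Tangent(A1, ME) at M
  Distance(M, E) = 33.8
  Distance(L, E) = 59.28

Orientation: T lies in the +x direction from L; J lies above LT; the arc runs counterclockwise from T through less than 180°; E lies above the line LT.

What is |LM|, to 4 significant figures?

40.04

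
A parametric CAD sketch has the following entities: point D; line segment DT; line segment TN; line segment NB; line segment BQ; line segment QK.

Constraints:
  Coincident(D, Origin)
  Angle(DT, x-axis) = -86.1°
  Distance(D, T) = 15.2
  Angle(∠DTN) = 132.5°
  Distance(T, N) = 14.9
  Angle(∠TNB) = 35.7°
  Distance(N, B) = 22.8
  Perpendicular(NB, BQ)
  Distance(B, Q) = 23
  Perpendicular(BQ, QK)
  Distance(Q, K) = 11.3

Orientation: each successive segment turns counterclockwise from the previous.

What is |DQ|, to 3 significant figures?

17.9

D is at the origin; DT runs at -86.1° with length 15.2, so T = (1.03, -15.2). ∠DTN = 132.5° gives TN at -38.6° from the x-axis; with |TN| = 14.9, N = (12.7, -24.5). ∠TNB = 35.7° gives NB at 106° from the x-axis; with |NB| = 22.8, B = (6.51, -2.51). The perpendicularity gives BQ at right angles to NB, so BQ runs at -164°; with |BQ| = 23.0, Q = (-15.6, -8.74). Then |DQ| = |Q − D| = 17.9.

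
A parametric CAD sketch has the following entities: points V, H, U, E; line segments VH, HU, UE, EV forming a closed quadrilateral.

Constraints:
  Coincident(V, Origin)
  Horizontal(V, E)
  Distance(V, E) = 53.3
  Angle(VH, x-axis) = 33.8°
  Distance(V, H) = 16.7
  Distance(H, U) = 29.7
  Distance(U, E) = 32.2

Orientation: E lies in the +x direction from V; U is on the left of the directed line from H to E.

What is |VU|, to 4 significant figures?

46.36

V is at the origin; V and E share the same y with |VE| = 53.3 and E in +x, so E = (53.3, 0). VH runs at 33.8° with |VH| = 16.7, so H = (13.88, 9.290). U is determined by |HU| = 29.7 and |UE| = 32.2 together: it lies at the intersection of circle(H, 29.7) and circle(E, 32.2). With |HE| = 40.50, the foot of the radical line on HE is 18.34 from H and the perpendicular offset is √(29.7² − 18.34²) = 23.36. Taking the left-of-HE solution: U = (37.09, 27.82).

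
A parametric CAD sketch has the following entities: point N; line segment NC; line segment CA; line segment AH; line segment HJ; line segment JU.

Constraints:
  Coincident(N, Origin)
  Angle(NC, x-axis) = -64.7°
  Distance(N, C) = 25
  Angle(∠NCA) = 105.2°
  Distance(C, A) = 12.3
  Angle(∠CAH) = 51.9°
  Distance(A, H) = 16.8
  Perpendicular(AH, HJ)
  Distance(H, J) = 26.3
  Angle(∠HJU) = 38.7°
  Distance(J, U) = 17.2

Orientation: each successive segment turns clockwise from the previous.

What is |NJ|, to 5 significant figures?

29.753

N is at the origin; NC runs at -64.7° with length 25.0, so C = (10.684, -22.602). ∠NCA = 105.2° gives CA at -139.50° from the x-axis; with |CA| = 12.3, A = (1.3310, -30.590). ∠CAH = 51.9° gives AH at 92.400° from the x-axis; with |AH| = 16.8, H = (0.62744, -13.805). The perpendicularity gives HJ at right angles to AH, so HJ runs at 2.4000°; with |HJ| = 26.3, J = (26.904, -12.704). Then |NJ| = |J − N| = 29.753.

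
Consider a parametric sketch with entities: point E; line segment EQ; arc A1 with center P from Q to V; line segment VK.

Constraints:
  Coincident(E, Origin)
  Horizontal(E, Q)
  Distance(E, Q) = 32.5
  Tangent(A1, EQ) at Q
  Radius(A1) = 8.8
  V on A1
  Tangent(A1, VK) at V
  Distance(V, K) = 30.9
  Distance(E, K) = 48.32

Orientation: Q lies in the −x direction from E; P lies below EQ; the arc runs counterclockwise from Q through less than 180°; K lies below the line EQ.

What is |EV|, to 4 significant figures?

42.33

E is at the origin; EQ is horizontal with |EQ| = 32.5 and Q on the −x side, so Q = (-32.50, 0.000). The tangent condition forces PQ to be normal to EQ, so P = Q + (0, -8.8) = (-32.50, -8.800). Since PV ⟂ VK (tangency), |PK| = √(8.8² + 30.9²) = 32.13 regardless of where V sits on A1. So K lies on both circle(E, 48.32) and circle(P, 32.13); the below-EQ intersection is K = (-26.55, -40.37). V is the foot of the tangent from K: V = (-40.37, -12.74).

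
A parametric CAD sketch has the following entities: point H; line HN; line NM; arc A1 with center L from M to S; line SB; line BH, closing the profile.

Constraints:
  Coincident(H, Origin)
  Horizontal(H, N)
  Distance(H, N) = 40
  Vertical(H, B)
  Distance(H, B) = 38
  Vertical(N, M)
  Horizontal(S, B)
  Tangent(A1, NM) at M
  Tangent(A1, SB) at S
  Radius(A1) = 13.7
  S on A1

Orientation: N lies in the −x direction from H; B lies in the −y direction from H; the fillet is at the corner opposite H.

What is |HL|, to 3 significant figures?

35.8

H is at the origin; HN is horizontal with |HN| = 40.0 and N on the −x side, so N = (-40.0, 0.00). H and B share the same x with |HB| = 38.0 and B on the −y side, so B = (0.00, -38.0). The virtual corner opposite H is at (-40.0, -38.0). Tangency of A1 to NM means the radius LM is perpendicular to NM and the tangent condition forces LS to be normal to SB, with radius 13.7, so the center L sits 13.7 in from both sides at L = (-26.3, -24.3). Then |HL| = |L − H| = 35.8.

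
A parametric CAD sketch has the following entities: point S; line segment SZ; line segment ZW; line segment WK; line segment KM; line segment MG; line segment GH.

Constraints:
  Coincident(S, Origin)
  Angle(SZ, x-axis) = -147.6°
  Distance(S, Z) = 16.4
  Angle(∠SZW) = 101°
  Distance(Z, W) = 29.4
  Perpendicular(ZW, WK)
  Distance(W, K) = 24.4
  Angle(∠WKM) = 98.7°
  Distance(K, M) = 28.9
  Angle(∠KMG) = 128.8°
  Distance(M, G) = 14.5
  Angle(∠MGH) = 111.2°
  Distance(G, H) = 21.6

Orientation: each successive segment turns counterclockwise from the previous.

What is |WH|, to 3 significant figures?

31.4

S is at the origin; SZ runs at -147.6° with length 16.4, so Z = (-13.8, -8.79). ∠SZW = 101.0° gives ZW at -68.6° from the x-axis; with |ZW| = 29.4, W = (-3.12, -36.2). The perpendicularity gives WK at right angles to ZW, so WK runs at 21.4°; with |WK| = 24.4, K = (19.6, -27.3). ∠WKM = 98.7° gives KM at 103° from the x-axis; with |KM| = 28.9, M = (13.2, 0.935). ∠KMG = 128.8° gives MG at 154° from the x-axis; with |MG| = 14.5, G = (0.223, 7.31). ∠MGH = 111.2° gives GH at -137° from the x-axis; with |GH| = 21.6, H = (-15.7, -7.33). Then |WH| = |H − W| = 31.4.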